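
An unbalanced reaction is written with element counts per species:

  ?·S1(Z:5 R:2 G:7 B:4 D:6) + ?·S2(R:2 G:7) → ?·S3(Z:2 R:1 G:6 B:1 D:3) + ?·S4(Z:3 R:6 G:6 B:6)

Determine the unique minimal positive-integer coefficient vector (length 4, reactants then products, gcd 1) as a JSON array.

Coefficients: [3, 3, 6, 1]

Z: 3·5+3·0 = 15 | 6·2+1·3 = 15
R: 3·2+3·2 = 12 | 6·1+1·6 = 12
G: 3·7+3·7 = 42 | 6·6+1·6 = 42
B: 3·4+3·0 = 12 | 6·1+1·6 = 12
D: 3·6+3·0 = 18 | 6·3+1·0 = 18
gcd(3,3,6,1) = 1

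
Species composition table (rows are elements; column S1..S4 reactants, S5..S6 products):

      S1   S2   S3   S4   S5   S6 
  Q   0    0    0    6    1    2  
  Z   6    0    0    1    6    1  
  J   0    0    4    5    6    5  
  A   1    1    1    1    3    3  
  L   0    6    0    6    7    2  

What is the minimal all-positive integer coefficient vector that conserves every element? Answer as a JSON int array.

Coefficients: [4, 4, 6, 1, 4, 1]

Q: 4·0+4·0+6·0+1·6 = 6 | 4·1+1·2 = 6
Z: 4·6+4·0+6·0+1·1 = 25 | 4·6+1·1 = 25
J: 4·0+4·0+6·4+1·5 = 29 | 4·6+1·5 = 29
A: 4·1+4·1+6·1+1·1 = 15 | 4·3+1·3 = 15
L: 4·0+4·6+6·0+1·6 = 30 | 4·7+1·2 = 30
gcd(4,4,6,1,4,1) = 1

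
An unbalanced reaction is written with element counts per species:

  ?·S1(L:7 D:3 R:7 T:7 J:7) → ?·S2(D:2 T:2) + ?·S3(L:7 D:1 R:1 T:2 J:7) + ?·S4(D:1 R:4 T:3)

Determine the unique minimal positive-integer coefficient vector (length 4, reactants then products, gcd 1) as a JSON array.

L: 4·7 = 28 | 1·0+4·7+6·0 = 28
D: 4·3 = 12 | 1·2+4·1+6·1 = 12
R: 4·7 = 28 | 1·0+4·1+6·4 = 28
T: 4·7 = 28 | 1·2+4·2+6·3 = 28
J: 4·7 = 28 | 1·0+4·7+6·0 = 28
gcd(4,1,4,6) = 1

Coefficients: [4, 1, 4, 6]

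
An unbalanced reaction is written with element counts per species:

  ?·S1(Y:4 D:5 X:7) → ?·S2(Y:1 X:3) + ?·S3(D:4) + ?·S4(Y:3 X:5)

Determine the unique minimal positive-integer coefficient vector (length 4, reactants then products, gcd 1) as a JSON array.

Y: 4·4 = 16 | 1·1+5·0+5·3 = 16
D: 4·5 = 20 | 1·0+5·4+5·0 = 20
X: 4·7 = 28 | 1·3+5·0+5·5 = 28
gcd(4,1,5,5) = 1

Coefficients: [4, 1, 5, 5]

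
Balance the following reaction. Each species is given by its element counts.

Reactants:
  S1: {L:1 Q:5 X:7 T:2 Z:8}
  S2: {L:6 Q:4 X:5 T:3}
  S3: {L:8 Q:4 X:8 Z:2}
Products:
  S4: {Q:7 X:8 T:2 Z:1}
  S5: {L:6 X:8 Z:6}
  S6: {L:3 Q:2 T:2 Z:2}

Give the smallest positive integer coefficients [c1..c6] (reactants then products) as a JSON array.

L: 4·1+4·6+1·8 = 36 | 4·0+3·6+6·3 = 36
Q: 4·5+4·4+1·4 = 40 | 4·7+3·0+6·2 = 40
X: 4·7+4·5+1·8 = 56 | 4·8+3·8+6·0 = 56
T: 4·2+4·3+1·0 = 20 | 4·2+3·0+6·2 = 20
Z: 4·8+4·0+1·2 = 34 | 4·1+3·6+6·2 = 34
gcd(4,4,1,4,3,6) = 1

Coefficients: [4, 4, 1, 4, 3, 6]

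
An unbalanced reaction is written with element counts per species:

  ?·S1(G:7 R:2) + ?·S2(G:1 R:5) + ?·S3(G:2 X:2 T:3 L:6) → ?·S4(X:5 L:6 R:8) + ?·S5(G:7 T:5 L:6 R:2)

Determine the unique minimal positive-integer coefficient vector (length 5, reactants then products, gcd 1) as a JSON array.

G: 1·7+4·1+5·2 = 21 | 2·0+3·7 = 21
X: 1·0+4·0+5·2 = 10 | 2·5+3·0 = 10
T: 1·0+4·0+5·3 = 15 | 2·0+3·5 = 15
L: 1·0+4·0+5·6 = 30 | 2·6+3·6 = 30
R: 1·2+4·5+5·0 = 22 | 2·8+3·2 = 22
gcd(1,4,5,2,3) = 1

Coefficients: [1, 4, 5, 2, 3]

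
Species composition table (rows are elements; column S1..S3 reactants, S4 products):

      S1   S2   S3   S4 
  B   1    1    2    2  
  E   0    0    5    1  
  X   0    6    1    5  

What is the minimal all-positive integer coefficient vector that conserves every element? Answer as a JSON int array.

Coefficients: [4, 4, 1, 5]

B: 4·1+4·1+1·2 = 10 | 5·2 = 10
E: 4·0+4·0+1·5 = 5 | 5·1 = 5
X: 4·0+4·6+1·1 = 25 | 5·5 = 25
gcd(4,4,1,5) = 1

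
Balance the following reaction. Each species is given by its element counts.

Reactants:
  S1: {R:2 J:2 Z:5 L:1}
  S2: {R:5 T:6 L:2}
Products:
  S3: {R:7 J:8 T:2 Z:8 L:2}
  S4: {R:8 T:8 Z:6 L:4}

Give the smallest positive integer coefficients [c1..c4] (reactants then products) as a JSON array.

R: 4·2+3·5 = 23 | 1·7+2·8 = 23
J: 4·2+3·0 = 8 | 1·8+2·0 = 8
T: 4·0+3·6 = 18 | 1·2+2·8 = 18
Z: 4·5+3·0 = 20 | 1·8+2·6 = 20
L: 4·1+3·2 = 10 | 1·2+2·4 = 10
gcd(4,3,1,2) = 1

Coefficients: [4, 3, 1, 2]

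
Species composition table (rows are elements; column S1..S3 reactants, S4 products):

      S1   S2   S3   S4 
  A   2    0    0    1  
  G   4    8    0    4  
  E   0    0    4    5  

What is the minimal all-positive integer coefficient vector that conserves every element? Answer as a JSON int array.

A: 2·2+1·0+5·0 = 4 | 4·1 = 4
G: 2·4+1·8+5·0 = 16 | 4·4 = 16
E: 2·0+1·0+5·4 = 20 | 4·5 = 20
gcd(2,1,5,4) = 1

Coefficients: [2, 1, 5, 4]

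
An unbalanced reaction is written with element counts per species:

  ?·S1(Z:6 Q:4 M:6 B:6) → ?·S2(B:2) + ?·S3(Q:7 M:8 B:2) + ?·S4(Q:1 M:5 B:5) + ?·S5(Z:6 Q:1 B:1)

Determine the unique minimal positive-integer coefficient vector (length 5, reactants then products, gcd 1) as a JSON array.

Z: 6·6 = 36 | 3·0+2·0+4·0+6·6 = 36
Q: 6·4 = 24 | 3·0+2·7+4·1+6·1 = 24
M: 6·6 = 36 | 3·0+2·8+4·5+6·0 = 36
B: 6·6 = 36 | 3·2+2·2+4·5+6·1 = 36
gcd(6,3,2,4,6) = 1

Coefficients: [6, 3, 2, 4, 6]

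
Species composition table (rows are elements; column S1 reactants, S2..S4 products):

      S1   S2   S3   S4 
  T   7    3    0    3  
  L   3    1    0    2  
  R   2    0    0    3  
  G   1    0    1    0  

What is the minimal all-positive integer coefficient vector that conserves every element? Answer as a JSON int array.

Coefficients: [3, 5, 3, 2]

T: 3·7 = 21 | 5·3+3·0+2·3 = 21
L: 3·3 = 9 | 5·1+3·0+2·2 = 9
R: 3·2 = 6 | 5·0+3·0+2·3 = 6
G: 3·1 = 3 | 5·0+3·1+2·0 = 3
gcd(3,5,3,2) = 1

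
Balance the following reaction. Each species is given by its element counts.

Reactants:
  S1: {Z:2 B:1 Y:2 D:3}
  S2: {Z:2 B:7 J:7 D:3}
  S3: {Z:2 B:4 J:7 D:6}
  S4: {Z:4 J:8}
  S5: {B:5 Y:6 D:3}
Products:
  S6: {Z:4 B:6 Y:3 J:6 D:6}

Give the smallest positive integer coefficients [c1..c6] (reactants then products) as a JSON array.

Z: 6·2+3·2+1·2+1·4+1·0 = 24 | 6·4 = 24
B: 6·1+3·7+1·4+1·0+1·5 = 36 | 6·6 = 36
Y: 6·2+3·0+1·0+1·0+1·6 = 18 | 6·3 = 18
J: 6·0+3·7+1·7+1·8+1·0 = 36 | 6·6 = 36
D: 6·3+3·3+1·6+1·0+1·3 = 36 | 6·6 = 36
gcd(6,3,1,1,1,6) = 1

Coefficients: [6, 3, 1, 1, 1, 6]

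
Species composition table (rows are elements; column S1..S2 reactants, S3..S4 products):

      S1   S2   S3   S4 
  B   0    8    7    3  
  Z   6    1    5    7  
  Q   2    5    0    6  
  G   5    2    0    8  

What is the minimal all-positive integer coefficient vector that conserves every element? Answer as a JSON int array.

Coefficients: [4, 2, 1, 3]

B: 4·0+2·8 = 16 | 1·7+3·3 = 16
Z: 4·6+2·1 = 26 | 1·5+3·7 = 26
Q: 4·2+2·5 = 18 | 1·0+3·6 = 18
G: 4·5+2·2 = 24 | 1·0+3·8 = 24
gcd(4,2,1,3) = 1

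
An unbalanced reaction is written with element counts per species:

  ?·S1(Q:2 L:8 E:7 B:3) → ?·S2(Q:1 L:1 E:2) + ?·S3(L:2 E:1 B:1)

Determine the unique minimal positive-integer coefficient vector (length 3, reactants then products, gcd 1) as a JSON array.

Q: 1·2 = 2 | 2·1+3·0 = 2
L: 1·8 = 8 | 2·1+3·2 = 8
E: 1·7 = 7 | 2·2+3·1 = 7
B: 1·3 = 3 | 2·0+3·1 = 3
gcd(1,2,3) = 1

Coefficients: [1, 2, 3]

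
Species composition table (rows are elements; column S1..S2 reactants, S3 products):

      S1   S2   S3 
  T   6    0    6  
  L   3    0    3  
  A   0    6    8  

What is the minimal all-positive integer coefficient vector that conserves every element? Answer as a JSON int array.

Coefficients: [3, 4, 3]

T: 3·6+4·0 = 18 | 3·6 = 18
L: 3·3+4·0 = 9 | 3·3 = 9
A: 3·0+4·6 = 24 | 3·8 = 24
gcd(3,4,3) = 1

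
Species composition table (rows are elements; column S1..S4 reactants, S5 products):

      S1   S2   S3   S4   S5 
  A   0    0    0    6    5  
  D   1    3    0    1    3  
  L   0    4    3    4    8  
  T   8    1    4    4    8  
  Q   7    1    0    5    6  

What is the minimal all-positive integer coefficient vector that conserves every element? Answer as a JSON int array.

A: 1·0+4·0+4·0+5·6 = 30 | 6·5 = 30
D: 1·1+4·3+4·0+5·1 = 18 | 6·3 = 18
L: 1·0+4·4+4·3+5·4 = 48 | 6·8 = 48
T: 1·8+4·1+4·4+5·4 = 48 | 6·8 = 48
Q: 1·7+4·1+4·0+5·5 = 36 | 6·6 = 36
gcd(1,4,4,5,6) = 1

Coefficients: [1, 4, 4, 5, 6]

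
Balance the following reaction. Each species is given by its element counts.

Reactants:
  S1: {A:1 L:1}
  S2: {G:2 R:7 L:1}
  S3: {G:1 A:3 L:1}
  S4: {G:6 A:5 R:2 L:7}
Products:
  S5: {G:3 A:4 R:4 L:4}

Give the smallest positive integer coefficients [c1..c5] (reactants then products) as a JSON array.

Coefficients: [5, 2, 2, 1, 4]

G: 5·0+2·2+2·1+1·6 = 12 | 4·3 = 12
A: 5·1+2·0+2·3+1·5 = 16 | 4·4 = 16
R: 5·0+2·7+2·0+1·2 = 16 | 4·4 = 16
L: 5·1+2·1+2·1+1·7 = 16 | 4·4 = 16
gcd(5,2,2,1,4) = 1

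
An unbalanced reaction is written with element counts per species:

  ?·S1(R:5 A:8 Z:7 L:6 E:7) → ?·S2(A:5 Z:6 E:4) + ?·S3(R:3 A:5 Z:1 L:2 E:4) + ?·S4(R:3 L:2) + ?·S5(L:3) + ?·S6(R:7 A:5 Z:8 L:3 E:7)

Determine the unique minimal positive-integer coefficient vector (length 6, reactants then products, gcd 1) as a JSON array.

R: 5·5 = 25 | 4·0+3·3+3·3+5·0+1·7 = 25
A: 5·8 = 40 | 4·5+3·5+3·0+5·0+1·5 = 40
Z: 5·7 = 35 | 4·6+3·1+3·0+5·0+1·8 = 35
L: 5·6 = 30 | 4·0+3·2+3·2+5·3+1·3 = 30
E: 5·7 = 35 | 4·4+3·4+3·0+5·0+1·7 = 35
gcd(5,4,3,3,5,1) = 1

Coefficients: [5, 4, 3, 3, 5, 1]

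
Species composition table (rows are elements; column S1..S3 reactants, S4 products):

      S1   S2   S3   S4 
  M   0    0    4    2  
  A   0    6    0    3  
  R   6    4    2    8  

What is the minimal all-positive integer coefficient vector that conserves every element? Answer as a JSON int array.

Coefficients: [5, 3, 3, 6]

M: 5·0+3·0+3·4 = 12 | 6·2 = 12
A: 5·0+3·6+3·0 = 18 | 6·3 = 18
R: 5·6+3·4+3·2 = 48 | 6·8 = 48
gcd(5,3,3,6) = 1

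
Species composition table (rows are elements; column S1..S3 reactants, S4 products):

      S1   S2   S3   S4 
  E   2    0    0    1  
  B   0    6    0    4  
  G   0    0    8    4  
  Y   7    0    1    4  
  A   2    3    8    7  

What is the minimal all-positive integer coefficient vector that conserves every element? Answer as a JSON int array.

E: 3·2+4·0+3·0 = 6 | 6·1 = 6
B: 3·0+4·6+3·0 = 24 | 6·4 = 24
G: 3·0+4·0+3·8 = 24 | 6·4 = 24
Y: 3·7+4·0+3·1 = 24 | 6·4 = 24
A: 3·2+4·3+3·8 = 42 | 6·7 = 42
gcd(3,4,3,6) = 1

Coefficients: [3, 4, 3, 6]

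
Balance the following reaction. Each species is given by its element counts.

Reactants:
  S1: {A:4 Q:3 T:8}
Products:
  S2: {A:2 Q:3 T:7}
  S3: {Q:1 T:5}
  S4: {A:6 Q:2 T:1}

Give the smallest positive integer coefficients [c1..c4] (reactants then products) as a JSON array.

Coefficients: [5, 1, 6, 3]

A: 5·4 = 20 | 1·2+6·0+3·6 = 20
Q: 5·3 = 15 | 1·3+6·1+3·2 = 15
T: 5·8 = 40 | 1·7+6·5+3·1 = 40
gcd(5,1,6,3) = 1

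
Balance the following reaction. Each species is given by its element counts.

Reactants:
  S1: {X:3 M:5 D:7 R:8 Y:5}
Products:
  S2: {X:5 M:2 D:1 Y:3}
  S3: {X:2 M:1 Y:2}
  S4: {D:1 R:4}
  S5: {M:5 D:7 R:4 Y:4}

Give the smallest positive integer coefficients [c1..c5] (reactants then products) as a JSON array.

X: 4·3 = 12 | 2·5+1·2+5·0+3·0 = 12
M: 4·5 = 20 | 2·2+1·1+5·0+3·5 = 20
D: 4·7 = 28 | 2·1+1·0+5·1+3·7 = 28
R: 4·8 = 32 | 2·0+1·0+5·4+3·4 = 32
Y: 4·5 = 20 | 2·3+1·2+5·0+3·4 = 20
gcd(4,2,1,5,3) = 1

Coefficients: [4, 2, 1, 5, 3]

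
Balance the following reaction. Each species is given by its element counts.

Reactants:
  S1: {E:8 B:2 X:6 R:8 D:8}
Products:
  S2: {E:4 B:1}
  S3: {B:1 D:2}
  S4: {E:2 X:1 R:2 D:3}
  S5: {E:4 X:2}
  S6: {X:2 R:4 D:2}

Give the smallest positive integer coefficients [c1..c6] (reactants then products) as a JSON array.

Coefficients: [3, 2, 4, 2, 3, 5]

E: 3·8 = 24 | 2·4+4·0+2·2+3·4+5·0 = 24
B: 3·2 = 6 | 2·1+4·1+2·0+3·0+5·0 = 6
X: 3·6 = 18 | 2·0+4·0+2·1+3·2+5·2 = 18
R: 3·8 = 24 | 2·0+4·0+2·2+3·0+5·4 = 24
D: 3·8 = 24 | 2·0+4·2+2·3+3·0+5·2 = 24
gcd(3,2,4,2,3,5) = 1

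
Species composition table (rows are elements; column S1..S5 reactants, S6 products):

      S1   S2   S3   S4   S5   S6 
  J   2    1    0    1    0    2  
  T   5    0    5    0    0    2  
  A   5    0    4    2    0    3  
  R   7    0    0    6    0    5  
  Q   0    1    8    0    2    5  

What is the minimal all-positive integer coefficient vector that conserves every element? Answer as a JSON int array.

Coefficients: [1, 5, 1, 3, 6, 5]

J: 1·2+5·1+1·0+3·1+6·0 = 10 | 5·2 = 10
T: 1·5+5·0+1·5+3·0+6·0 = 10 | 5·2 = 10
A: 1·5+5·0+1·4+3·2+6·0 = 15 | 5·3 = 15
R: 1·7+5·0+1·0+3·6+6·0 = 25 | 5·5 = 25
Q: 1·0+5·1+1·8+3·0+6·2 = 25 | 5·5 = 25
gcd(1,5,1,3,6,5) = 1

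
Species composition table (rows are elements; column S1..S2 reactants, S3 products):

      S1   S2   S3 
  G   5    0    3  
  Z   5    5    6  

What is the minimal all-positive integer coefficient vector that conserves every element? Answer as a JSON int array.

Coefficients: [3, 3, 5]

G: 3·5+3·0 = 15 | 5·3 = 15
Z: 3·5+3·5 = 30 | 5·6 = 30
gcd(3,3,5) = 1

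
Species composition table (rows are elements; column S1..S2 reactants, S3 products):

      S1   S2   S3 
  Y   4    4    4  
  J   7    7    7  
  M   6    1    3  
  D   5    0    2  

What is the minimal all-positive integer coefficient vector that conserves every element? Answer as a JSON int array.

Coefficients: [2, 3, 5]

Y: 2·4+3·4 = 20 | 5·4 = 20
J: 2·7+3·7 = 35 | 5·7 = 35
M: 2·6+3·1 = 15 | 5·3 = 15
D: 2·5+3·0 = 10 | 5·2 = 10
gcd(2,3,5) = 1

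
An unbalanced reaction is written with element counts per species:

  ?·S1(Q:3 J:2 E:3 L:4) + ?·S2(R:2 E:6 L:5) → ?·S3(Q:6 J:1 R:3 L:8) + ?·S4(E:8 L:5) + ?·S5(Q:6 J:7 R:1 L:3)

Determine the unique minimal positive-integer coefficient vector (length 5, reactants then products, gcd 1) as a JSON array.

Coefficients: [4, 2, 1, 3, 1]

Q: 4·3+2·0 = 12 | 1·6+3·0+1·6 = 12
J: 4·2+2·0 = 8 | 1·1+3·0+1·7 = 8
R: 4·0+2·2 = 4 | 1·3+3·0+1·1 = 4
E: 4·3+2·6 = 24 | 1·0+3·8+1·0 = 24
L: 4·4+2·5 = 26 | 1·8+3·5+1·3 = 26
gcd(4,2,1,3,1) = 1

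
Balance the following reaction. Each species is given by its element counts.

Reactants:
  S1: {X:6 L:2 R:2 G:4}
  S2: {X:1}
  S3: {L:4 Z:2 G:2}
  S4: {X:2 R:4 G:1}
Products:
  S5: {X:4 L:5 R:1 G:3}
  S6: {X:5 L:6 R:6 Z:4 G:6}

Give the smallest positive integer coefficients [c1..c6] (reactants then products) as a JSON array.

Coefficients: [2, 3, 6, 4, 2, 3]

X: 2·6+3·1+6·0+4·2 = 23 | 2·4+3·5 = 23
L: 2·2+3·0+6·4+4·0 = 28 | 2·5+3·6 = 28
R: 2·2+3·0+6·0+4·4 = 20 | 2·1+3·6 = 20
Z: 2·0+3·0+6·2+4·0 = 12 | 2·0+3·4 = 12
G: 2·4+3·0+6·2+4·1 = 24 | 2·3+3·6 = 24
gcd(2,3,6,4,2,3) = 1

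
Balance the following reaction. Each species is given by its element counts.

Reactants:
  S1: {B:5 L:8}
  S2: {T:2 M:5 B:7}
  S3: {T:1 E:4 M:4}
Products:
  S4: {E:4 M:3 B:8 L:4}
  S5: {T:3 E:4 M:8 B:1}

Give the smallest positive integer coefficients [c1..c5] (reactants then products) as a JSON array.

Coefficients: [1, 2, 5, 2, 3]

T: 1·0+2·2+5·1 = 9 | 2·0+3·3 = 9
E: 1·0+2·0+5·4 = 20 | 2·4+3·4 = 20
M: 1·0+2·5+5·4 = 30 | 2·3+3·8 = 30
B: 1·5+2·7+5·0 = 19 | 2·8+3·1 = 19
L: 1·8+2·0+5·0 = 8 | 2·4+3·0 = 8
gcd(1,2,5,2,3) = 1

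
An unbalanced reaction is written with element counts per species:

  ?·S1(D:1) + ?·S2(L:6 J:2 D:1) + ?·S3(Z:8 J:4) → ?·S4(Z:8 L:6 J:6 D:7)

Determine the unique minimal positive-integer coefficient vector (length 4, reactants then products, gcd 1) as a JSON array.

Coefficients: [6, 1, 1, 1]

Z: 6·0+1·0+1·8 = 8 | 1·8 = 8
L: 6·0+1·6+1·0 = 6 | 1·6 = 6
J: 6·0+1·2+1·4 = 6 | 1·6 = 6
D: 6·1+1·1+1·0 = 7 | 1·7 = 7
gcd(6,1,1,1) = 1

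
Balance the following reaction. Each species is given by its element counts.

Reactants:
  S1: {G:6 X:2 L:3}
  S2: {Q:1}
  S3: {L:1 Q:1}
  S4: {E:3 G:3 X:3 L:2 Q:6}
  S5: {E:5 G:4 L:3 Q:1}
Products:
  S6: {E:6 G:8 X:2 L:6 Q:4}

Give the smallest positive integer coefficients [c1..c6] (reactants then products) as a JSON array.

E: 3·0+1·0+5·0+2·3+6·5 = 36 | 6·6 = 36
G: 3·6+1·0+5·0+2·3+6·4 = 48 | 6·8 = 48
X: 3·2+1·0+5·0+2·3+6·0 = 12 | 6·2 = 12
L: 3·3+1·0+5·1+2·2+6·3 = 36 | 6·6 = 36
Q: 3·0+1·1+5·1+2·6+6·1 = 24 | 6·4 = 24
gcd(3,1,5,2,6,6) = 1

Coefficients: [3, 1, 5, 2, 6, 6]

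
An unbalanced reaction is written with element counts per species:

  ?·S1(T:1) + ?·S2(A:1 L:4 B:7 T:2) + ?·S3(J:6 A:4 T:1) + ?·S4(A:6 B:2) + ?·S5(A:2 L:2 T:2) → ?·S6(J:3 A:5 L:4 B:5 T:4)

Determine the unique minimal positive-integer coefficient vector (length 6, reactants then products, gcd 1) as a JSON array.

Coefficients: [5, 4, 3, 1, 4, 6]

J: 5·0+4·0+3·6+1·0+4·0 = 18 | 6·3 = 18
A: 5·0+4·1+3·4+1·6+4·2 = 30 | 6·5 = 30
L: 5·0+4·4+3·0+1·0+4·2 = 24 | 6·4 = 24
B: 5·0+4·7+3·0+1·2+4·0 = 30 | 6·5 = 30
T: 5·1+4·2+3·1+1·0+4·2 = 24 | 6·4 = 24
gcd(5,4,3,1,4,6) = 1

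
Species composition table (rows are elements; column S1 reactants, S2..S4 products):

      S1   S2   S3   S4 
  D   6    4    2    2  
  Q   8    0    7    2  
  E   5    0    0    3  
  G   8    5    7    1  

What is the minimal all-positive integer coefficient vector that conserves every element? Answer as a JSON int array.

Coefficients: [3, 1, 2, 5]

D: 3·6 = 18 | 1·4+2·2+5·2 = 18
Q: 3·8 = 24 | 1·0+2·7+5·2 = 24
E: 3·5 = 15 | 1·0+2·0+5·3 = 15
G: 3·8 = 24 | 1·5+2·7+5·1 = 24
gcd(3,1,2,5) = 1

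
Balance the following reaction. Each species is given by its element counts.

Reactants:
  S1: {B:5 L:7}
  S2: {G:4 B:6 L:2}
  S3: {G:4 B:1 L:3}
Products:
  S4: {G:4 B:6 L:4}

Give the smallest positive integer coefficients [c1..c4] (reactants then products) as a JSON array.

G: 1·0+3·4+1·4 = 16 | 4·4 = 16
B: 1·5+3·6+1·1 = 24 | 4·6 = 24
L: 1·7+3·2+1·3 = 16 | 4·4 = 16
gcd(1,3,1,4) = 1

Coefficients: [1, 3, 1, 4]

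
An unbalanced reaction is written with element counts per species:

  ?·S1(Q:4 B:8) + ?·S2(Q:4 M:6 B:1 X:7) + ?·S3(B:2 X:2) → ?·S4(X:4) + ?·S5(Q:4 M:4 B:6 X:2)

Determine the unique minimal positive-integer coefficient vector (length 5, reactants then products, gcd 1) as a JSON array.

Coefficients: [1, 2, 4, 4, 3]

Q: 1·4+2·4+4·0 = 12 | 4·0+3·4 = 12
M: 1·0+2·6+4·0 = 12 | 4·0+3·4 = 12
B: 1·8+2·1+4·2 = 18 | 4·0+3·6 = 18
X: 1·0+2·7+4·2 = 22 | 4·4+3·2 = 22
gcd(1,2,4,4,3) = 1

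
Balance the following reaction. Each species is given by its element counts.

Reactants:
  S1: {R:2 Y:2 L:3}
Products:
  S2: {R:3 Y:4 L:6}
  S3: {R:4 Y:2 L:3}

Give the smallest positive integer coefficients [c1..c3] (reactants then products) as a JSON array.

Coefficients: [5, 2, 1]

R: 5·2 = 10 | 2·3+1·4 = 10
Y: 5·2 = 10 | 2·4+1·2 = 10
L: 5·3 = 15 | 2·6+1·3 = 15
gcd(5,2,1) = 1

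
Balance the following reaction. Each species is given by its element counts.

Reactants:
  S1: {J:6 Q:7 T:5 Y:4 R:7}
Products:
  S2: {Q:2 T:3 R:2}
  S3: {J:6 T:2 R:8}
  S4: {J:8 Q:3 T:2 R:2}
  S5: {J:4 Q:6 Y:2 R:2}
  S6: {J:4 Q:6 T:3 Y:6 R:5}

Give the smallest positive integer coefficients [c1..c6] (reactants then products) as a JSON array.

J: 5·6 = 30 | 4·0+1·6+1·8+1·4+3·4 = 30
Q: 5·7 = 35 | 4·2+1·0+1·3+1·6+3·6 = 35
T: 5·5 = 25 | 4·3+1·2+1·2+1·0+3·3 = 25
Y: 5·4 = 20 | 4·0+1·0+1·0+1·2+3·6 = 20
R: 5·7 = 35 | 4·2+1·8+1·2+1·2+3·5 = 35
gcd(5,4,1,1,1,3) = 1

Coefficients: [5, 4, 1, 1, 1, 3]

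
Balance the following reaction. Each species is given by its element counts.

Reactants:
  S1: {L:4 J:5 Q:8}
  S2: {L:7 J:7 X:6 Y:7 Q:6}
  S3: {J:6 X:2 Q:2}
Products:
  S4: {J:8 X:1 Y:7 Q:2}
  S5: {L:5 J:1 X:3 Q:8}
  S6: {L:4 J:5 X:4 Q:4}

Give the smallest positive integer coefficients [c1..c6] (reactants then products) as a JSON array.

L: 1·4+3·7+4·0 = 25 | 3·0+1·5+5·4 = 25
J: 1·5+3·7+4·6 = 50 | 3·8+1·1+5·5 = 50
X: 1·0+3·6+4·2 = 26 | 3·1+1·3+5·4 = 26
Y: 1·0+3·7+4·0 = 21 | 3·7+1·0+5·0 = 21
Q: 1·8+3·6+4·2 = 34 | 3·2+1·8+5·4 = 34
gcd(1,3,4,3,1,5) = 1

Coefficients: [1, 3, 4, 3, 1, 5]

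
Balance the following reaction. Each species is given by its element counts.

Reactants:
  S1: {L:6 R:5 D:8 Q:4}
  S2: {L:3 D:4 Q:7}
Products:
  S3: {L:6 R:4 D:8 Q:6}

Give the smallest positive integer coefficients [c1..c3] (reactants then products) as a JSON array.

L: 4·6+2·3 = 30 | 5·6 = 30
R: 4·5+2·0 = 20 | 5·4 = 20
D: 4·8+2·4 = 40 | 5·8 = 40
Q: 4·4+2·7 = 30 | 5·6 = 30
gcd(4,2,5) = 1

Coefficients: [4, 2, 5]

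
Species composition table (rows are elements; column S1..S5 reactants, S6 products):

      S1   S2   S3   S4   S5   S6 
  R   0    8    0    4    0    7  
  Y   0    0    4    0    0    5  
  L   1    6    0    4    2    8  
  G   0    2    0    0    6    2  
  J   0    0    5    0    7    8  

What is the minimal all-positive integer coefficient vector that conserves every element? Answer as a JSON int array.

Coefficients: [4, 1, 5, 5, 1, 4]

R: 4·0+1·8+5·0+5·4+1·0 = 28 | 4·7 = 28
Y: 4·0+1·0+5·4+5·0+1·0 = 20 | 4·5 = 20
L: 4·1+1·6+5·0+5·4+1·2 = 32 | 4·8 = 32
G: 4·0+1·2+5·0+5·0+1·6 = 8 | 4·2 = 8
J: 4·0+1·0+5·5+5·0+1·7 = 32 | 4·8 = 32
gcd(4,1,5,5,1,4) = 1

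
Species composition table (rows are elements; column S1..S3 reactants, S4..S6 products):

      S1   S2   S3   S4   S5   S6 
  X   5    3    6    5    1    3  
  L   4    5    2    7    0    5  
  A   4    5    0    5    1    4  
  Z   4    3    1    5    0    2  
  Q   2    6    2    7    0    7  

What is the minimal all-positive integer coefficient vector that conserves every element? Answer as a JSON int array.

X: 1·5+4·3+1·6 = 23 | 3·5+5·1+1·3 = 23
L: 1·4+4·5+1·2 = 26 | 3·7+5·0+1·5 = 26
A: 1·4+4·5+1·0 = 24 | 3·5+5·1+1·4 = 24
Z: 1·4+4·3+1·1 = 17 | 3·5+5·0+1·2 = 17
Q: 1·2+4·6+1·2 = 28 | 3·7+5·0+1·7 = 28
gcd(1,4,1,3,5,1) = 1

Coefficients: [1, 4, 1, 3, 5, 1]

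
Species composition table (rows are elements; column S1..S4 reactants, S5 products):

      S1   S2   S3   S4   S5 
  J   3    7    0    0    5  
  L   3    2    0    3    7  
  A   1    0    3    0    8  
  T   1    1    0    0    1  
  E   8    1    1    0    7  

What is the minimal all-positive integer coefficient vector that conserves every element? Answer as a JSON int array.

Coefficients: [1, 1, 5, 3, 2]

J: 1·3+1·7+5·0+3·0 = 10 | 2·5 = 10
L: 1·3+1·2+5·0+3·3 = 14 | 2·7 = 14
A: 1·1+1·0+5·3+3·0 = 16 | 2·8 = 16
T: 1·1+1·1+5·0+3·0 = 2 | 2·1 = 2
E: 1·8+1·1+5·1+3·0 = 14 | 2·7 = 14
gcd(1,1,5,3,2) = 1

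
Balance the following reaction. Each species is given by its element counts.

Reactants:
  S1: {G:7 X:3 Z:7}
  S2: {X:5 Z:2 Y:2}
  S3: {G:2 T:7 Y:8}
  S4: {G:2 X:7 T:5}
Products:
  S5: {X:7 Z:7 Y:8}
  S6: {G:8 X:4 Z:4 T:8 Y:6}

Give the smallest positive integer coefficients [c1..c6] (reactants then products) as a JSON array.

G: 4·7+3·0+5·2+1·2 = 40 | 2·0+5·8 = 40
X: 4·3+3·5+5·0+1·7 = 34 | 2·7+5·4 = 34
Z: 4·7+3·2+5·0+1·0 = 34 | 2·7+5·4 = 34
T: 4·0+3·0+5·7+1·5 = 40 | 2·0+5·8 = 40
Y: 4·0+3·2+5·8+1·0 = 46 | 2·8+5·6 = 46
gcd(4,3,5,1,2,5) = 1

Coefficients: [4, 3, 5, 1, 2, 5]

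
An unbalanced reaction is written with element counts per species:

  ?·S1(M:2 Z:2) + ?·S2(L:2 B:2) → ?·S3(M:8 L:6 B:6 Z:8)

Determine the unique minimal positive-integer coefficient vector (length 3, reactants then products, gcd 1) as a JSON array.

Coefficients: [4, 3, 1]

M: 4·2+3·0 = 8 | 1·8 = 8
L: 4·0+3·2 = 6 | 1·6 = 6
B: 4·0+3·2 = 6 | 1·6 = 6
Z: 4·2+3·0 = 8 | 1·8 = 8
gcd(4,3,1) = 1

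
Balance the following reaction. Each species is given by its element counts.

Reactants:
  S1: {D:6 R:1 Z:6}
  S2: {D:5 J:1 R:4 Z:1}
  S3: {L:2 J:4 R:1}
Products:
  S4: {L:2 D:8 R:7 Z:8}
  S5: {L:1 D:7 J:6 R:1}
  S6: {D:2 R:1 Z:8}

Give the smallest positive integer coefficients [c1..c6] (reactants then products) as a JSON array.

L: 6·0+4·0+5·2 = 10 | 3·2+4·1+2·0 = 10
D: 6·6+4·5+5·0 = 56 | 3·8+4·7+2·2 = 56
J: 6·0+4·1+5·4 = 24 | 3·0+4·6+2·0 = 24
R: 6·1+4·4+5·1 = 27 | 3·7+4·1+2·1 = 27
Z: 6·6+4·1+5·0 = 40 | 3·8+4·0+2·8 = 40
gcd(6,4,5,3,4,2) = 1

Coefficients: [6, 4, 5, 3, 4, 2]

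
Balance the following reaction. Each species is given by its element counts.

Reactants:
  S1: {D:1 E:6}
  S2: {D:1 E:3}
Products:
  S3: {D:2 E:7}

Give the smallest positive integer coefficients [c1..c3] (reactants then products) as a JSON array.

Coefficients: [1, 5, 3]

D: 1·1+5·1 = 6 | 3·2 = 6
E: 1·6+5·3 = 21 | 3·7 = 21
gcd(1,5,3) = 1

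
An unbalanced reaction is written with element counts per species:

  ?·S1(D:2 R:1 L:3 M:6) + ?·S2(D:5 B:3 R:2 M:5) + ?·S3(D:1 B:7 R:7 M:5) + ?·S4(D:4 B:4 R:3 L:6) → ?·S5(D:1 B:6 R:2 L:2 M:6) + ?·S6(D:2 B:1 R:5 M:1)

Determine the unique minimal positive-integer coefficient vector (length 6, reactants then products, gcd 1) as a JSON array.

Coefficients: [2, 1, 5, 1, 6, 6]

D: 2·2+1·5+5·1+1·4 = 18 | 6·1+6·2 = 18
B: 2·0+1·3+5·7+1·4 = 42 | 6·6+6·1 = 42
R: 2·1+1·2+5·7+1·3 = 42 | 6·2+6·5 = 42
L: 2·3+1·0+5·0+1·6 = 12 | 6·2+6·0 = 12
M: 2·6+1·5+5·5+1·0 = 42 | 6·6+6·1 = 42
gcd(2,1,5,1,6,6) = 1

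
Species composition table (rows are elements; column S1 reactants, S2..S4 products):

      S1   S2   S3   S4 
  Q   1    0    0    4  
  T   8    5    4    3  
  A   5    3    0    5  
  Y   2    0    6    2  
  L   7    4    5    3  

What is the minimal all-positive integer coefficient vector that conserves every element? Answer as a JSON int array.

Q: 4·1 = 4 | 5·0+1·0+1·4 = 4
T: 4·8 = 32 | 5·5+1·4+1·3 = 32
A: 4·5 = 20 | 5·3+1·0+1·5 = 20
Y: 4·2 = 8 | 5·0+1·6+1·2 = 8
L: 4·7 = 28 | 5·4+1·5+1·3 = 28
gcd(4,5,1,1) = 1

Coefficients: [4, 5, 1, 1]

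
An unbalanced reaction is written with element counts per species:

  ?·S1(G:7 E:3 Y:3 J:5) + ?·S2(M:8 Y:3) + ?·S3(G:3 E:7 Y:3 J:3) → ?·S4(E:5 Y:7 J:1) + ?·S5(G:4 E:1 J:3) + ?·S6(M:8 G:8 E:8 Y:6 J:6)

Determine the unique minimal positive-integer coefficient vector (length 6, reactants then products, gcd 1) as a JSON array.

M: 6·0+5·8+6·0 = 40 | 3·0+5·0+5·8 = 40
G: 6·7+5·0+6·3 = 60 | 3·0+5·4+5·8 = 60
E: 6·3+5·0+6·7 = 60 | 3·5+5·1+5·8 = 60
Y: 6·3+5·3+6·3 = 51 | 3·7+5·0+5·6 = 51
J: 6·5+5·0+6·3 = 48 | 3·1+5·3+5·6 = 48
gcd(6,5,6,3,5,5) = 1

Coefficients: [6, 5, 6, 3, 5, 5]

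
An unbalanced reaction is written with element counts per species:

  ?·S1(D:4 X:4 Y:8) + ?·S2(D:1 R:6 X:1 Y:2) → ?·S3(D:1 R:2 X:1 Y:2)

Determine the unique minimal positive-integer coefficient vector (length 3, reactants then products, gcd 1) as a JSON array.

Coefficients: [1, 2, 6]

D: 1·4+2·1 = 6 | 6·1 = 6
R: 1·0+2·6 = 12 | 6·2 = 12
X: 1·4+2·1 = 6 | 6·1 = 6
Y: 1·8+2·2 = 12 | 6·2 = 12
gcd(1,2,6) = 1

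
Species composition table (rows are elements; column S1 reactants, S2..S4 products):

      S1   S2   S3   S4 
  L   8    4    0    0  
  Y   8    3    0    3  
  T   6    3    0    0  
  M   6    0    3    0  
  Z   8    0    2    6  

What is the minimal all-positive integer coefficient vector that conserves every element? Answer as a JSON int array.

L: 3·8 = 24 | 6·4+6·0+2·0 = 24
Y: 3·8 = 24 | 6·3+6·0+2·3 = 24
T: 3·6 = 18 | 6·3+6·0+2·0 = 18
M: 3·6 = 18 | 6·0+6·3+2·0 = 18
Z: 3·8 = 24 | 6·0+6·2+2·6 = 24
gcd(3,6,6,2) = 1

Coefficients: [3, 6, 6, 2]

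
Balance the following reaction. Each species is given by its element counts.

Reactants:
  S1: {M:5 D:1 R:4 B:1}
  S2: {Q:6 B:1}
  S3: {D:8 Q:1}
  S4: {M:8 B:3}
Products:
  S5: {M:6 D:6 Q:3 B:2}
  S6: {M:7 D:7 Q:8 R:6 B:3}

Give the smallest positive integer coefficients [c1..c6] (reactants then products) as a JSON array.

Coefficients: [6, 6, 5, 2, 3, 4]

M: 6·5+6·0+5·0+2·8 = 46 | 3·6+4·7 = 46
D: 6·1+6·0+5·8+2·0 = 46 | 3·6+4·7 = 46
Q: 6·0+6·6+5·1+2·0 = 41 | 3·3+4·8 = 41
R: 6·4+6·0+5·0+2·0 = 24 | 3·0+4·6 = 24
B: 6·1+6·1+5·0+2·3 = 18 | 3·2+4·3 = 18
gcd(6,6,5,2,3,4) = 1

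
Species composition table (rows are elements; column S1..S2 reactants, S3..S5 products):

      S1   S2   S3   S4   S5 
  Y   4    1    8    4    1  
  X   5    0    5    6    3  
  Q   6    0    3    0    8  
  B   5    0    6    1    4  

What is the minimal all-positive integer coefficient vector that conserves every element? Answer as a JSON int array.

Coefficients: [5, 3, 2, 1, 3]

Y: 5·4+3·1 = 23 | 2·8+1·4+3·1 = 23
X: 5·5+3·0 = 25 | 2·5+1·6+3·3 = 25
Q: 5·6+3·0 = 30 | 2·3+1·0+3·8 = 30
B: 5·5+3·0 = 25 | 2·6+1·1+3·4 = 25
gcd(5,3,2,1,3) = 1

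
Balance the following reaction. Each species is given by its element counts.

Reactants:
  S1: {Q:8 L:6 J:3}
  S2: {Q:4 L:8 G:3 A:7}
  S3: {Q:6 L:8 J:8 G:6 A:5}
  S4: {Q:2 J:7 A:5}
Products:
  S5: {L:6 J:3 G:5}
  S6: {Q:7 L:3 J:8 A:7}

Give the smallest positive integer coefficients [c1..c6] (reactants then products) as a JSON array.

Q: 2·8+1·4+2·6+5·2 = 42 | 3·0+6·7 = 42
L: 2·6+1·8+2·8+5·0 = 36 | 3·6+6·3 = 36
J: 2·3+1·0+2·8+5·7 = 57 | 3·3+6·8 = 57
G: 2·0+1·3+2·6+5·0 = 15 | 3·5+6·0 = 15
A: 2·0+1·7+2·5+5·5 = 42 | 3·0+6·7 = 42
gcd(2,1,2,5,3,6) = 1

Coefficients: [2, 1, 2, 5, 3, 6]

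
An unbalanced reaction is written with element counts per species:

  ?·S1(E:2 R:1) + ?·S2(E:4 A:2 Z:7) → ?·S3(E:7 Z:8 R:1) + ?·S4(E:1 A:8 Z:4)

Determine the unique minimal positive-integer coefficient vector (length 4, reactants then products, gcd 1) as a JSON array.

Coefficients: [3, 4, 3, 1]

E: 3·2+4·4 = 22 | 3·7+1·1 = 22
A: 3·0+4·2 = 8 | 3·0+1·8 = 8
Z: 3·0+4·7 = 28 | 3·8+1·4 = 28
R: 3·1+4·0 = 3 | 3·1+1·0 = 3
gcd(3,4,3,1) = 1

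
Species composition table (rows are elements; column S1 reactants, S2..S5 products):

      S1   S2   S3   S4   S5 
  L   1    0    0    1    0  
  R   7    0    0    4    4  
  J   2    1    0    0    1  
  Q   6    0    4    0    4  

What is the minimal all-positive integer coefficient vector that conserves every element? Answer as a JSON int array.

L: 4·1 = 4 | 5·0+3·0+4·1+3·0 = 4
R: 4·7 = 28 | 5·0+3·0+4·4+3·4 = 28
J: 4·2 = 8 | 5·1+3·0+4·0+3·1 = 8
Q: 4·6 = 24 | 5·0+3·4+4·0+3·4 = 24
gcd(4,5,3,4,3) = 1

Coefficients: [4, 5, 3, 4, 3]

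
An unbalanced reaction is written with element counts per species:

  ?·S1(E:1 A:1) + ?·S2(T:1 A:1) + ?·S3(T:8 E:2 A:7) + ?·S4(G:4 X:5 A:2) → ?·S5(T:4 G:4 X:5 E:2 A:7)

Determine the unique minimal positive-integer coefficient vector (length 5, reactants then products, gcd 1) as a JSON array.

Coefficients: [4, 4, 1, 3, 3]

T: 4·0+4·1+1·8+3·0 = 12 | 3·4 = 12
G: 4·0+4·0+1·0+3·4 = 12 | 3·4 = 12
X: 4·0+4·0+1·0+3·5 = 15 | 3·5 = 15
E: 4·1+4·0+1·2+3·0 = 6 | 3·2 = 6
A: 4·1+4·1+1·7+3·2 = 21 | 3·7 = 21
gcd(4,4,1,3,3) = 1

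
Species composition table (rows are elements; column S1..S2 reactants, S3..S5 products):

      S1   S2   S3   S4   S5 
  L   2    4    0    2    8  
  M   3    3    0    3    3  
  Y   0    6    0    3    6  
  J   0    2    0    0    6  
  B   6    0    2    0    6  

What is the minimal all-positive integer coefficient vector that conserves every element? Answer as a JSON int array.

Coefficients: [2, 3, 3, 4, 1]

L: 2·2+3·4 = 16 | 3·0+4·2+1·8 = 16
M: 2·3+3·3 = 15 | 3·0+4·3+1·3 = 15
Y: 2·0+3·6 = 18 | 3·0+4·3+1·6 = 18
J: 2·0+3·2 = 6 | 3·0+4·0+1·6 = 6
B: 2·6+3·0 = 12 | 3·2+4·0+1·6 = 12
gcd(2,3,3,4,1) = 1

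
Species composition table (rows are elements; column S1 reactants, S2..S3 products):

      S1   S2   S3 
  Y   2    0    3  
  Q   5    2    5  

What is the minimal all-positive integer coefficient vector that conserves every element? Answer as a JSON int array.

Y: 6·2 = 12 | 5·0+4·3 = 12
Q: 6·5 = 30 | 5·2+4·5 = 30
gcd(6,5,4) = 1

Coefficients: [6, 5, 4]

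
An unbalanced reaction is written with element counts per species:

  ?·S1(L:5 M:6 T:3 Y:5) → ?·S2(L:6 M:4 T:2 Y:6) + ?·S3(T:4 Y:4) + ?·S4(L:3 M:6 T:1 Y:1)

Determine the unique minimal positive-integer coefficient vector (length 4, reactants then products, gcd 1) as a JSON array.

L: 6·5 = 30 | 3·6+2·0+4·3 = 30
M: 6·6 = 36 | 3·4+2·0+4·6 = 36
T: 6·3 = 18 | 3·2+2·4+4·1 = 18
Y: 6·5 = 30 | 3·6+2·4+4·1 = 30
gcd(6,3,2,4) = 1

Coefficients: [6, 3, 2, 4]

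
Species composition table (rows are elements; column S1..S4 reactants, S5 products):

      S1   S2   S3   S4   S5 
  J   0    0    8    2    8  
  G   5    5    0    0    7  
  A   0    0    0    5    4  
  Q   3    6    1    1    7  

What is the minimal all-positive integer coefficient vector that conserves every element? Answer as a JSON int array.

J: 5·0+2·0+4·8+4·2 = 40 | 5·8 = 40
G: 5·5+2·5+4·0+4·0 = 35 | 5·7 = 35
A: 5·0+2·0+4·0+4·5 = 20 | 5·4 = 20
Q: 5·3+2·6+4·1+4·1 = 35 | 5·7 = 35
gcd(5,2,4,4,5) = 1

Coefficients: [5, 2, 4, 4, 5]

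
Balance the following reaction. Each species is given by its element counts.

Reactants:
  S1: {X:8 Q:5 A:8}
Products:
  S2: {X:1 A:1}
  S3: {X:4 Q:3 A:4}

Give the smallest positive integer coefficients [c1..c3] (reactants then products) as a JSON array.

Coefficients: [3, 4, 5]

X: 3·8 = 24 | 4·1+5·4 = 24
Q: 3·5 = 15 | 4·0+5·3 = 15
A: 3·8 = 24 | 4·1+5·4 = 24
gcd(3,4,5) = 1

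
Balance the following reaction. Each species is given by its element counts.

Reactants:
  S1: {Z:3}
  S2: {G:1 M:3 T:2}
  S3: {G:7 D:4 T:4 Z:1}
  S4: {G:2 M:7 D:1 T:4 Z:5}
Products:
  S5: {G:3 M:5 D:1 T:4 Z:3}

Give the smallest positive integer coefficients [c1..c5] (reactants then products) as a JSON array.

Coefficients: [3, 6, 1, 1, 5]

G: 3·0+6·1+1·7+1·2 = 15 | 5·3 = 15
M: 3·0+6·3+1·0+1·7 = 25 | 5·5 = 25
D: 3·0+6·0+1·4+1·1 = 5 | 5·1 = 5
T: 3·0+6·2+1·4+1·4 = 20 | 5·4 = 20
Z: 3·3+6·0+1·1+1·5 = 15 | 5·3 = 15
gcd(3,6,1,1,5) = 1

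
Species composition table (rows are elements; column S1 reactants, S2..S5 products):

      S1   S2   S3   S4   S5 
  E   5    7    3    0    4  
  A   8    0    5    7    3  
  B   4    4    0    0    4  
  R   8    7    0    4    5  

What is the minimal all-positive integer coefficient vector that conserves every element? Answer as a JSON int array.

Coefficients: [6, 1, 1, 4, 5]

E: 6·5 = 30 | 1·7+1·3+4·0+5·4 = 30
A: 6·8 = 48 | 1·0+1·5+4·7+5·3 = 48
B: 6·4 = 24 | 1·4+1·0+4·0+5·4 = 24
R: 6·8 = 48 | 1·7+1·0+4·4+5·5 = 48
gcd(6,1,1,4,5) = 1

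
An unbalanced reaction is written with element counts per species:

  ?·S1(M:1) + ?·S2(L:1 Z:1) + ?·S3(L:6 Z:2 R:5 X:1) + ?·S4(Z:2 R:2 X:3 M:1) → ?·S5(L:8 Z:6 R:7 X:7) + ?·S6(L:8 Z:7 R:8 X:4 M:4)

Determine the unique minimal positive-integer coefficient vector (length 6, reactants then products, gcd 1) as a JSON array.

Coefficients: [4, 6, 3, 4, 1, 2]

L: 4·0+6·1+3·6+4·0 = 24 | 1·8+2·8 = 24
Z: 4·0+6·1+3·2+4·2 = 20 | 1·6+2·7 = 20
R: 4·0+6·0+3·5+4·2 = 23 | 1·7+2·8 = 23
X: 4·0+6·0+3·1+4·3 = 15 | 1·7+2·4 = 15
M: 4·1+6·0+3·0+4·1 = 8 | 1·0+2·4 = 8
gcd(4,6,3,4,1,2) = 1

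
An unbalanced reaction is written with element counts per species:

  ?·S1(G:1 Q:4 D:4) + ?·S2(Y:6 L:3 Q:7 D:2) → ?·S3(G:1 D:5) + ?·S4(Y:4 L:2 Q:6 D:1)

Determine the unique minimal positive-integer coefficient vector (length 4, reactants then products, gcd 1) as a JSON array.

Coefficients: [1, 2, 1, 3]

G: 1·1+2·0 = 1 | 1·1+3·0 = 1
Y: 1·0+2·6 = 12 | 1·0+3·4 = 12
L: 1·0+2·3 = 6 | 1·0+3·2 = 6
Q: 1·4+2·7 = 18 | 1·0+3·6 = 18
D: 1·4+2·2 = 8 | 1·5+3·1 = 8
gcd(1,2,1,3) = 1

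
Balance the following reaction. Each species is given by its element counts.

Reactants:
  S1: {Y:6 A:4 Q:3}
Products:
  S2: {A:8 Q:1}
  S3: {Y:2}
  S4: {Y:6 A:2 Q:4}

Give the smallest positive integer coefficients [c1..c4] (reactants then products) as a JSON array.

Coefficients: [3, 1, 3, 2]

Y: 3·6 = 18 | 1·0+3·2+2·6 = 18
A: 3·4 = 12 | 1·8+3·0+2·2 = 12
Q: 3·3 = 9 | 1·1+3·0+2·4 = 9
gcd(3,1,3,2) = 1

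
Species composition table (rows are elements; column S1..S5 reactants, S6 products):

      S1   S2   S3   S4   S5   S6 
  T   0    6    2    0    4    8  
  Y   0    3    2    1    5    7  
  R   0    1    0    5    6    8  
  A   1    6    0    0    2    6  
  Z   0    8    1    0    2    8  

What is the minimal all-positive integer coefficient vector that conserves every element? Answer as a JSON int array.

T: 4·0+4·6+6·2+6·0+1·4 = 40 | 5·8 = 40
Y: 4·0+4·3+6·2+6·1+1·5 = 35 | 5·7 = 35
R: 4·0+4·1+6·0+6·5+1·6 = 40 | 5·8 = 40
A: 4·1+4·6+6·0+6·0+1·2 = 30 | 5·6 = 30
Z: 4·0+4·8+6·1+6·0+1·2 = 40 | 5·8 = 40
gcd(4,4,6,6,1,5) = 1

Coefficients: [4, 4, 6, 6, 1, 5]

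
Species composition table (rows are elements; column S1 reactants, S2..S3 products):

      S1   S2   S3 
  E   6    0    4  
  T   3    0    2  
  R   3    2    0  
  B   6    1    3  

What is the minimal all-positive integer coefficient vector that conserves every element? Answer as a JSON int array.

E: 2·6 = 12 | 3·0+3·4 = 12
T: 2·3 = 6 | 3·0+3·2 = 6
R: 2·3 = 6 | 3·2+3·0 = 6
B: 2·6 = 12 | 3·1+3·3 = 12
gcd(2,3,3) = 1

Coefficients: [2, 3, 3]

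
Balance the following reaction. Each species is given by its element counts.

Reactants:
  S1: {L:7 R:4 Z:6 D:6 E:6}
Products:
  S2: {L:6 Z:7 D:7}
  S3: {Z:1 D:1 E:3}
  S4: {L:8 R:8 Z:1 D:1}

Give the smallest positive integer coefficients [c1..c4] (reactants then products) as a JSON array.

Coefficients: [2, 1, 4, 1]

L: 2·7 = 14 | 1·6+4·0+1·8 = 14
R: 2·4 = 8 | 1·0+4·0+1·8 = 8
Z: 2·6 = 12 | 1·7+4·1+1·1 = 12
D: 2·6 = 12 | 1·7+4·1+1·1 = 12
E: 2·6 = 12 | 1·0+4·3+1·0 = 12
gcd(2,1,4,1) = 1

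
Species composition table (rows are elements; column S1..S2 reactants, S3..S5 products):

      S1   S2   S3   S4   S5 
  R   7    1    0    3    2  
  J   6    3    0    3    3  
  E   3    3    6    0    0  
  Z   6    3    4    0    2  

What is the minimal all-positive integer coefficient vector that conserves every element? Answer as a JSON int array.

R: 2·7+4·1 = 18 | 3·0+2·3+6·2 = 18
J: 2·6+4·3 = 24 | 3·0+2·3+6·3 = 24
E: 2·3+4·3 = 18 | 3·6+2·0+6·0 = 18
Z: 2·6+4·3 = 24 | 3·4+2·0+6·2 = 24
gcd(2,4,3,2,6) = 1

Coefficients: [2, 4, 3, 2, 6]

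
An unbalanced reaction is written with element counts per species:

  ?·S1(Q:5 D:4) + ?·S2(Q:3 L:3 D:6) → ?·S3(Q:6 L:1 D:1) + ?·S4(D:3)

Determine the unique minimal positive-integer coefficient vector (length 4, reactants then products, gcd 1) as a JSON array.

Q: 3·5+1·3 = 18 | 3·6+5·0 = 18
L: 3·0+1·3 = 3 | 3·1+5·0 = 3
D: 3·4+1·6 = 18 | 3·1+5·3 = 18
gcd(3,1,3,5) = 1

Coefficients: [3, 1, 3, 5]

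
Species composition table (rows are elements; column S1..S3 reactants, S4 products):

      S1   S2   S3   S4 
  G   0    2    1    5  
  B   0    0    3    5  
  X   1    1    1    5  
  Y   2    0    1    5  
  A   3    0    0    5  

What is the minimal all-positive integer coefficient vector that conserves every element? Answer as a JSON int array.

G: 5·0+5·2+5·1 = 15 | 3·5 = 15
B: 5·0+5·0+5·3 = 15 | 3·5 = 15
X: 5·1+5·1+5·1 = 15 | 3·5 = 15
Y: 5·2+5·0+5·1 = 15 | 3·5 = 15
A: 5·3+5·0+5·0 = 15 | 3·5 = 15
gcd(5,5,5,3) = 1

Coefficients: [5, 5, 5, 3]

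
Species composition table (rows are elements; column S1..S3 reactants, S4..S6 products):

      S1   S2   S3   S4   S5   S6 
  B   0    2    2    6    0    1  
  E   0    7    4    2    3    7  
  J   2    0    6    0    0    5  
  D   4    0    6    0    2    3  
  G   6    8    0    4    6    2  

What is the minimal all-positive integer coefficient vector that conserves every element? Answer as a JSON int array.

Coefficients: [1, 5, 3, 2, 5, 4]

B: 1·0+5·2+3·2 = 16 | 2·6+5·0+4·1 = 16
E: 1·0+5·7+3·4 = 47 | 2·2+5·3+4·7 = 47
J: 1·2+5·0+3·6 = 20 | 2·0+5·0+4·5 = 20
D: 1·4+5·0+3·6 = 22 | 2·0+5·2+4·3 = 22
G: 1·6+5·8+3·0 = 46 | 2·4+5·6+4·2 = 46
gcd(1,5,3,2,5,4) = 1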